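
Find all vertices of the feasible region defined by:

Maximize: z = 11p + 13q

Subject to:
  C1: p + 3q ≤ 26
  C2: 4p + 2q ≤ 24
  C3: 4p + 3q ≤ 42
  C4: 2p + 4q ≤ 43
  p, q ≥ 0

(0, 0), (6, 0), (2, 8), (0, 8.667)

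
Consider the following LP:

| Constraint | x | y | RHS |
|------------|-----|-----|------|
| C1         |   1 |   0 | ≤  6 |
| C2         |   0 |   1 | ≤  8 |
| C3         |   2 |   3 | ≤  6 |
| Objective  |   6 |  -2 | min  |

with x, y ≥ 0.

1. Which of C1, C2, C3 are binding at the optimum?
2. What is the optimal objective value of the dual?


1. C3
2. -4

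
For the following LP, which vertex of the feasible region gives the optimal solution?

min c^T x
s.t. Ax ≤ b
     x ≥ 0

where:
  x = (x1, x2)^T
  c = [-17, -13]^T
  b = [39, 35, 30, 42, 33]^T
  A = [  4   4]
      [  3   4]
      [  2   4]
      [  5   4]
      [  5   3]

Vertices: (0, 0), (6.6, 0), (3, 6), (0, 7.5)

Evaluate the objective at each vertex of the feasible region:
  z(0, 0) = 0
  z(6.6, 0) = -112.2
  z(3, 6) = -129  ←
  z(0, 7.5) = -97.5
The minimum is at x1 = 3, x2 = 6.

(3, 6)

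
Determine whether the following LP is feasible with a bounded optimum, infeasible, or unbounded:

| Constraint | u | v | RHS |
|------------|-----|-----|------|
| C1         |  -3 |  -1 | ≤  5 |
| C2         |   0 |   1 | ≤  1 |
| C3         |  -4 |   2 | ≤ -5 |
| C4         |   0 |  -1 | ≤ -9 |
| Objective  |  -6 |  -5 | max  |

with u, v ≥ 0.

Infeasible (no feasible solution exists)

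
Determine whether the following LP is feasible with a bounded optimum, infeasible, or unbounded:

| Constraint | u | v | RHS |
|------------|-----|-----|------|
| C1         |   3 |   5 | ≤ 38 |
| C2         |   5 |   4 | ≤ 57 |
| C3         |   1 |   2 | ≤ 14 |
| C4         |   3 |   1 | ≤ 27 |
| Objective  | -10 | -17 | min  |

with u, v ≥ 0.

Feasible with a bounded optimal solution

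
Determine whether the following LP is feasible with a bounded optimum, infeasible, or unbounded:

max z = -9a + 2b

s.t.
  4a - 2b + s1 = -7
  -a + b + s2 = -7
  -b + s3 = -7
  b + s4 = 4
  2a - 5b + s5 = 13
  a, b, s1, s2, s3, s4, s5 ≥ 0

Infeasible (no feasible solution exists)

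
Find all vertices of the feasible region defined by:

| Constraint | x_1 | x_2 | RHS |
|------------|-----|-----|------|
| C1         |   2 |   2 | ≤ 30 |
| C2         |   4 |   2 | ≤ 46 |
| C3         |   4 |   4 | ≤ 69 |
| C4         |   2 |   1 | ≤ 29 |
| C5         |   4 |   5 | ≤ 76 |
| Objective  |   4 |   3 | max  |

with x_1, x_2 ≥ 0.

(0, 0), (11.5, 0), (8, 7), (0, 15)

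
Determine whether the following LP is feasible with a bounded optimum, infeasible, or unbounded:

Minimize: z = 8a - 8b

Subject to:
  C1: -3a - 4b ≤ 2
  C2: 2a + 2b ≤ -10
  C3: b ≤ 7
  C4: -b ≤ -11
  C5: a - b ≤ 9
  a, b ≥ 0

Infeasible (no feasible solution exists)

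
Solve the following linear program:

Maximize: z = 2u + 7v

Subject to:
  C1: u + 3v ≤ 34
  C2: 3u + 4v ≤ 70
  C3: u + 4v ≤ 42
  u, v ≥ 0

Evaluate the objective at each vertex of the feasible region:
  z(0, 0) = 0
  z(23.33, 0) = 46.67
  z(14.8, 6.4) = 74.4
  z(10, 8) = 76  ←
  z(0, 10.5) = 73.5
The maximum is at u = 10, v = 8.

u = 10, v = 8, z = 76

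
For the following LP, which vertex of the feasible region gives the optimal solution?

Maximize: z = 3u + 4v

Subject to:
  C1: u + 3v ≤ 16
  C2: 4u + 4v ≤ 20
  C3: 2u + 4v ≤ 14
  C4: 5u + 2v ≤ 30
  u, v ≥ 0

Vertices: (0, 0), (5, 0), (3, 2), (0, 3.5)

Evaluate the objective at each vertex of the feasible region:
  z(0, 0) = 0
  z(5, 0) = 15
  z(3, 2) = 17  ←
  z(0, 3.5) = 14
The maximum is at u = 3, v = 2.

(3, 2)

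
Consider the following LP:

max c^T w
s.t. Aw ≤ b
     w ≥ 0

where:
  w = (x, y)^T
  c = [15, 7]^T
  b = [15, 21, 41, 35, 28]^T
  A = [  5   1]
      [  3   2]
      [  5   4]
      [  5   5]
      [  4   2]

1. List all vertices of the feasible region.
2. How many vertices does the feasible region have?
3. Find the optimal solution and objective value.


1. (0, 0), (3, 0), (2, 5), (0, 7)
2. 4
3. x = 2, y = 5, z = 65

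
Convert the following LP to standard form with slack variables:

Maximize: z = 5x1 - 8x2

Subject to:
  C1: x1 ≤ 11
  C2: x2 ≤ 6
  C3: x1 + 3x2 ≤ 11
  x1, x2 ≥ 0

max z = 5x1 - 8x2

s.t.
  x1 + s1 = 11
  x2 + s2 = 6
  x1 + 3x2 + s3 = 11
  x1, x2, s1, s2, s3 ≥ 0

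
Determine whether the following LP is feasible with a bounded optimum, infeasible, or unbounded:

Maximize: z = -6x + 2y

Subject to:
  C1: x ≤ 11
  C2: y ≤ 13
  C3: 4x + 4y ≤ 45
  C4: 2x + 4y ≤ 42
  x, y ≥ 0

Feasible with a bounded optimal solution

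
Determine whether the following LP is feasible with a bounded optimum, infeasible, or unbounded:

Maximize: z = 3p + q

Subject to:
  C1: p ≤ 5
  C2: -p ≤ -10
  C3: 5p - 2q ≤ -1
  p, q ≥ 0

Infeasible (no feasible solution exists)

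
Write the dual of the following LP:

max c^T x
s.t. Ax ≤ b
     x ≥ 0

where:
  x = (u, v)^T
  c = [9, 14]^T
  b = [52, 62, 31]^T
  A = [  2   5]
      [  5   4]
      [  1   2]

Primal max cᵀx s.t. Ax ≤ b, x ≥ 0  →  Dual min bᵀy s.t. Aᵀy ≥ c, y ≥ 0.

Minimize: z = 52y1 + 62y2 + 31y3

Subject to:
  2y1 + 5y2 + y3 ≥ 9
  5y1 + 4y2 + 2y3 ≥ 14
  y1, y2, y3 ≥ 0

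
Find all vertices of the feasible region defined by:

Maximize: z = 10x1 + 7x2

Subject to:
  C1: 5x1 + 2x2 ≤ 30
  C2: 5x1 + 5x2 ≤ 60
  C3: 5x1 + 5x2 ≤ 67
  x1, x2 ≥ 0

(0, 0), (6, 0), (2, 10), (0, 12)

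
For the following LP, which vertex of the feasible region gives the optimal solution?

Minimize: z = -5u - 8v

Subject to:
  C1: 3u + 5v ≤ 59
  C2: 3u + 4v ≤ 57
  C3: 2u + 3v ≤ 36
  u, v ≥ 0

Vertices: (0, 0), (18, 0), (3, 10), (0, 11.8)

Evaluate the objective at each vertex of the feasible region:
  z(0, 0) = 0
  z(18, 0) = -90
  z(3, 10) = -95  ←
  z(0, 11.8) = -94.4
The minimum is at u = 3, v = 10.

(3, 10)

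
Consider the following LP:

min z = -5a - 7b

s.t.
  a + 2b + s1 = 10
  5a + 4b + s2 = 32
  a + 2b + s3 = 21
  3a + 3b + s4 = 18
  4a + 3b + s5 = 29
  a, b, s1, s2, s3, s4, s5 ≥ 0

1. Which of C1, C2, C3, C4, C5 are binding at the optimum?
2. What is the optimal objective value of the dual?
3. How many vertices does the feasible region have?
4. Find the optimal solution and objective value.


1. C1, C4
2. -38
3. 4
4. a = 2, b = 4, z = -38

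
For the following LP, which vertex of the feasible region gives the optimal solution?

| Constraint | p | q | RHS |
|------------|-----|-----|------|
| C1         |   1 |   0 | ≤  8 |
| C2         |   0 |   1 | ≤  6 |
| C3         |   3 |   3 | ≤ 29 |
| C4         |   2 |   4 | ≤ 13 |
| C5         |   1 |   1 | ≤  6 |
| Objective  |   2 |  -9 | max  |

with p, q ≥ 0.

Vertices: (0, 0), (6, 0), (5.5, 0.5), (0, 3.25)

Evaluate the objective at each vertex of the feasible region:
  z(0, 0) = 0
  z(6, 0) = 12  ←
  z(5.5, 0.5) = 6.5
  z(0, 3.25) = -29.25
The maximum is at p = 6, q = 0.

(6, 0)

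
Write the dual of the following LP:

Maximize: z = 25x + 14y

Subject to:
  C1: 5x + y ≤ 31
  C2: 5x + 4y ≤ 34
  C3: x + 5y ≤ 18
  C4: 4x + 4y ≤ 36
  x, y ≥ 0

Primal max cᵀx s.t. Ax ≤ b, x ≥ 0  →  Dual min bᵀy s.t. Aᵀy ≥ c, y ≥ 0.

Minimize: z = 31y1 + 34y2 + 18y3 + 36y4

Subject to:
  5y1 + 5y2 + y3 + 4y4 ≥ 25
  y1 + 4y2 + 5y3 + 4y4 ≥ 14
  y1, y2, y3, y4 ≥ 0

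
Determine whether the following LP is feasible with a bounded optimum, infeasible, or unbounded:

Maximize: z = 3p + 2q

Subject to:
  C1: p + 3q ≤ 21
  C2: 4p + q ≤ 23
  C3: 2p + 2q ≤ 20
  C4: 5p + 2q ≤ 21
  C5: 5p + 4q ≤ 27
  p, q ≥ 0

Feasible with a bounded optimal solution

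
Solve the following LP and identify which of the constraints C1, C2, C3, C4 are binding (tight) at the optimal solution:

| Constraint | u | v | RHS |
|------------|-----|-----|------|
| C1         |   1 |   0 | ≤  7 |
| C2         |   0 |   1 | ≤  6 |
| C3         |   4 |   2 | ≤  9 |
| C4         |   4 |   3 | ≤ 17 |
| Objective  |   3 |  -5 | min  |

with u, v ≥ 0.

At u = 0, v = 4.5, compute slack b - a·x for each constraint:
  C1: 7 − 0 = 7  (slack)
  C2: 6 − 4.5 = 1.5  (slack)
  C3: 9 − 9 = 0  (binding)
  C4: 17 − 13.5 = 3.5  (slack)

Optimal: u = 0, v = 4.5
Binding: C3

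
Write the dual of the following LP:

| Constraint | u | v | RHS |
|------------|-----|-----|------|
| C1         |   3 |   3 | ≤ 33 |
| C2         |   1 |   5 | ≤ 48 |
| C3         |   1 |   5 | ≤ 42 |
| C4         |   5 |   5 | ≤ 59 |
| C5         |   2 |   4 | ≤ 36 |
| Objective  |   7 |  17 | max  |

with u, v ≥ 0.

Primal max cᵀx s.t. Ax ≤ b, x ≥ 0  →  Dual min bᵀy s.t. Aᵀy ≥ c, y ≥ 0.

Minimize: z = 33y1 + 48y2 + 42y3 + 59y4 + 36y5

Subject to:
  3y1 + y2 + y3 + 5y4 + 2y5 ≥ 7
  3y1 + 5y2 + 5y3 + 5y4 + 4y5 ≥ 17
  y1, y2, y3, y4, y5 ≥ 0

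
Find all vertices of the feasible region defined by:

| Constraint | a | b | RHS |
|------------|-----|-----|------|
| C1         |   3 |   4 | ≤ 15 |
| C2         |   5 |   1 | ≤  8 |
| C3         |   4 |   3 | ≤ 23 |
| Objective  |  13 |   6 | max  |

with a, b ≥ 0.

(0, 0), (1.6, 0), (1, 3), (0, 3.75)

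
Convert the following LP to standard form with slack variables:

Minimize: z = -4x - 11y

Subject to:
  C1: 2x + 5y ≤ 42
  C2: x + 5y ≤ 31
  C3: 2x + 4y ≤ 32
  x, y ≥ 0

min z = -4x - 11y

s.t.
  2x + 5y + s1 = 42
  x + 5y + s2 = 31
  2x + 4y + s3 = 32
  x, y, s1, s2, s3 ≥ 0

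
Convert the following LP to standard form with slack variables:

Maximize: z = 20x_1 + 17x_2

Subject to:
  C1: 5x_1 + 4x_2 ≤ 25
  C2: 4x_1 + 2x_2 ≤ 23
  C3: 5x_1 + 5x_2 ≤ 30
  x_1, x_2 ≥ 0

max z = 20x_1 + 17x_2

s.t.
  5x_1 + 4x_2 + s1 = 25
  4x_1 + 2x_2 + s2 = 23
  5x_1 + 5x_2 + s3 = 30
  x_1, x_2, s1, s2, s3 ≥ 0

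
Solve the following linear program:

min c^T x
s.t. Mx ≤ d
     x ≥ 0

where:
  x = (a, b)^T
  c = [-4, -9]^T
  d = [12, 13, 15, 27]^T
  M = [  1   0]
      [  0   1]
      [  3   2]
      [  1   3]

Evaluate the objective at each vertex of the feasible region:
  z(0, 0) = 0
  z(5, 0) = -20
  z(0, 7.5) = -67.5  ←
The minimum is at a = 0, b = 7.5.

a = 0, b = 7.5, z = -67.5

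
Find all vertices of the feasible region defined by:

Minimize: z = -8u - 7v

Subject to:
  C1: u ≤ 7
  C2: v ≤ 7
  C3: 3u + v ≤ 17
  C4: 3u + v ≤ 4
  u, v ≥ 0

(0, 0), (1.333, 0), (0, 4)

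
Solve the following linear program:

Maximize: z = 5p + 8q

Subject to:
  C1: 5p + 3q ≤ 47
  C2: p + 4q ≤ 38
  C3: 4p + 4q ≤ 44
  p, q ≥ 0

Evaluate the objective at each vertex of the feasible region:
  z(0, 0) = 0
  z(9.4, 0) = 47
  z(7, 4) = 67
  z(2, 9) = 82  ←
  z(0, 9.5) = 76
The maximum is at p = 2, q = 9.

p = 2, q = 9, z = 82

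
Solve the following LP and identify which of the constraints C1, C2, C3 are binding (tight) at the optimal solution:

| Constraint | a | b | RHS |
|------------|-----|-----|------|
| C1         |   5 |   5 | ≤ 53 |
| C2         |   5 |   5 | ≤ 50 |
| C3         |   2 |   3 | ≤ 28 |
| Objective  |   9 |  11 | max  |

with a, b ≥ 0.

At a = 2, b = 8, compute slack b - a·x for each constraint:
  C1: 53 − 50 = 3  (slack)
  C2: 50 − 50 = 0  (binding)
  C3: 28 − 28 = 0  (binding)

Optimal: a = 2, b = 8
Binding: C2, C3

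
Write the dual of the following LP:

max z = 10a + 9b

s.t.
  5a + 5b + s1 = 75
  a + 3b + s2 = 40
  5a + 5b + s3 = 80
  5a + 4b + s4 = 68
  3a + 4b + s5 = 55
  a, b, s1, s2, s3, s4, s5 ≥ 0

Primal max cᵀx s.t. Ax ≤ b, x ≥ 0  →  Dual min bᵀy s.t. Aᵀy ≥ c, y ≥ 0.

Minimize: z = 75y1 + 40y2 + 80y3 + 68y4 + 55y5

Subject to:
  5y1 + y2 + 5y3 + 5y4 + 3y5 ≥ 10
  5y1 + 3y2 + 5y3 + 4y4 + 4y5 ≥ 9
  y1, y2, y3, y4, y5 ≥ 0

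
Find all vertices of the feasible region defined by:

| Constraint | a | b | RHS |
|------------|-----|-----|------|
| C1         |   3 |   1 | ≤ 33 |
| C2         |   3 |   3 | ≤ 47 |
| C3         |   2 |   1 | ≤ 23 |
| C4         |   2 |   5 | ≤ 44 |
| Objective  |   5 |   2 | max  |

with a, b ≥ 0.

(0, 0), (11, 0), (10, 3), (8.875, 5.25), (0, 8.8)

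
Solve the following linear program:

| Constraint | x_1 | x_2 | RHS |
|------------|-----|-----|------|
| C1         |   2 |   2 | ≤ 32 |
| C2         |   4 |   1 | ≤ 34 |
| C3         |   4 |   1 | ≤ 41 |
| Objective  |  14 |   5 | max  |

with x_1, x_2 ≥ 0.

Evaluate the objective at each vertex of the feasible region:
  z(0, 0) = 0
  z(8.5, 0) = 119
  z(6, 10) = 134  ←
  z(0, 16) = 80
The maximum is at x_1 = 6, x_2 = 10.

x_1 = 6, x_2 = 10, z = 134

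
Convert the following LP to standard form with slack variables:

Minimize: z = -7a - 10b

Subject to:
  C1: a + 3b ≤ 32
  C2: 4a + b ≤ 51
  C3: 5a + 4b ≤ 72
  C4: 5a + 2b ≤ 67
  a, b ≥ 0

min z = -7a - 10b

s.t.
  a + 3b + s1 = 32
  4a + b + s2 = 51
  5a + 4b + s3 = 72
  5a + 2b + s4 = 67
  a, b, s1, s2, s3, s4 ≥ 0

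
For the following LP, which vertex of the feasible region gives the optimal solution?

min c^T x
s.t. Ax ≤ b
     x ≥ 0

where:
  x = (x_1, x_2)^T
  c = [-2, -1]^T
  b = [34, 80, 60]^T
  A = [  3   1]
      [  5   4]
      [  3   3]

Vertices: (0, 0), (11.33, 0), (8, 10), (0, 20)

Evaluate the objective at each vertex of the feasible region:
  z(0, 0) = 0
  z(11.33, 0) = -22.67
  z(8, 10) = -26  ←
  z(0, 20) = -20
The minimum is at x_1 = 8, x_2 = 10.

(8, 10)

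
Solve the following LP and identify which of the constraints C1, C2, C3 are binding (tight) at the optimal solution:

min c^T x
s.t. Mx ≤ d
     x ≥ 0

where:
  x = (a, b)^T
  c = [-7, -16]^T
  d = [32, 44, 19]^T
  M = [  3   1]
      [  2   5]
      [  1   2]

At a = 7, b = 6, compute slack b - a·x for each constraint:
  C1: 32 − 27 = 5  (slack)
  C2: 44 − 44 = 0  (binding)
  C3: 19 − 19 = 0  (binding)

Optimal: a = 7, b = 6
Binding: C2, C3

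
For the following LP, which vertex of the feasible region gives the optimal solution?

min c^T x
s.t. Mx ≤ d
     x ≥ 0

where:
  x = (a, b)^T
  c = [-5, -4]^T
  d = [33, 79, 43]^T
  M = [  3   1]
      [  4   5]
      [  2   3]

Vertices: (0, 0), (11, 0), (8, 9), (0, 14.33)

Evaluate the objective at each vertex of the feasible region:
  z(0, 0) = 0
  z(11, 0) = -55
  z(8, 9) = -76  ←
  z(0, 14.33) = -57.33
The minimum is at a = 8, b = 9.

(8, 9)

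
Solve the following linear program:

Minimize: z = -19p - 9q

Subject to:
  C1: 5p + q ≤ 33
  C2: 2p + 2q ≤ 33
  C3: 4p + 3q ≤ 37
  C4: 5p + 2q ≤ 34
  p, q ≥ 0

Evaluate the objective at each vertex of the feasible region:
  z(0, 0) = 0
  z(6.6, 0) = -125.4
  z(6.4, 1) = -130.6
  z(4, 7) = -139  ←
  z(0, 12.33) = -111
The minimum is at p = 4, q = 7.

p = 4, q = 7, z = -139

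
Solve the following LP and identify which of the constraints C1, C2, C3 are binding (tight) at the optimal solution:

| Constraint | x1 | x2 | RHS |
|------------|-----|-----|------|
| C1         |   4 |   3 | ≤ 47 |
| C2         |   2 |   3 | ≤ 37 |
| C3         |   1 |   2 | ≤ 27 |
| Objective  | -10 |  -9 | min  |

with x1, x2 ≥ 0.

At x1 = 5, x2 = 9, compute slack b - a·x for each constraint:
  C1: 47 − 47 = 0  (binding)
  C2: 37 − 37 = 0  (binding)
  C3: 27 − 23 = 4  (slack)

Optimal: x1 = 5, x2 = 9
Binding: C1, C2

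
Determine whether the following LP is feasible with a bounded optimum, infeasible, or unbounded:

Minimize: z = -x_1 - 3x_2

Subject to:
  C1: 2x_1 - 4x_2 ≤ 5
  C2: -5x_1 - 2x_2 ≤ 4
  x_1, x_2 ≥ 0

Unbounded (objective can decrease without bound)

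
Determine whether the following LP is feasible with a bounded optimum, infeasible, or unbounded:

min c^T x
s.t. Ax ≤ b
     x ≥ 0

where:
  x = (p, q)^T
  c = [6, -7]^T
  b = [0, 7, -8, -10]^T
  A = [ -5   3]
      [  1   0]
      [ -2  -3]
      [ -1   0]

Infeasible (no feasible solution exists)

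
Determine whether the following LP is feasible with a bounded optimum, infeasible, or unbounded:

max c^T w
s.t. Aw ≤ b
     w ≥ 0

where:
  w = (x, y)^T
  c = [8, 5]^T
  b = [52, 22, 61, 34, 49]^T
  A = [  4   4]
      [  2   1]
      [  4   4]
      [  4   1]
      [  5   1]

Feasible with a bounded optimal solution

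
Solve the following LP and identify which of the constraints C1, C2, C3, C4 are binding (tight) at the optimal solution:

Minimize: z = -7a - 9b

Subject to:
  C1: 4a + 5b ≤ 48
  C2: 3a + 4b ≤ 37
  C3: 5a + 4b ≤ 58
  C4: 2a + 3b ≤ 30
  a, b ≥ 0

At a = 7, b = 4, compute slack b - a·x for each constraint:
  C1: 48 − 48 = 0  (binding)
  C2: 37 − 37 = 0  (binding)
  C3: 58 − 51 = 7  (slack)
  C4: 30 − 26 = 4  (slack)

Optimal: a = 7, b = 4
Binding: C1, C2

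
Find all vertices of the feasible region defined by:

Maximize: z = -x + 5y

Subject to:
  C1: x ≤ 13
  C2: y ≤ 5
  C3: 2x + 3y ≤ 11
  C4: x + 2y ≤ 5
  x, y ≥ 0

(0, 0), (5, 0), (0, 2.5)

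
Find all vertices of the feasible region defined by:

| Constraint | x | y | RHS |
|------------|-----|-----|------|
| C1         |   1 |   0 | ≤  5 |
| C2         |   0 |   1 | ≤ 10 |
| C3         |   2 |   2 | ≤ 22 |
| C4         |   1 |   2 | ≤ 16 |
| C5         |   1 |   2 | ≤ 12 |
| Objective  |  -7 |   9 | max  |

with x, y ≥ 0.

(0, 0), (5, 0), (5, 3.5), (0, 6)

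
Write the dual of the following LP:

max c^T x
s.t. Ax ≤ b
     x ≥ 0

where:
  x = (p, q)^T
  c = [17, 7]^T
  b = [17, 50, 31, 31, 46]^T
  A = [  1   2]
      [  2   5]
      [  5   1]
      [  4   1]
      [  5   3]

Primal max cᵀx s.t. Ax ≤ b, x ≥ 0  →  Dual min bᵀy s.t. Aᵀy ≥ c, y ≥ 0.

Minimize: z = 17y1 + 50y2 + 31y3 + 31y4 + 46y5

Subject to:
  y1 + 2y2 + 5y3 + 4y4 + 5y5 ≥ 17
  2y1 + 5y2 + y3 + y4 + 3y5 ≥ 7
  y1, y2, y3, y4, y5 ≥ 0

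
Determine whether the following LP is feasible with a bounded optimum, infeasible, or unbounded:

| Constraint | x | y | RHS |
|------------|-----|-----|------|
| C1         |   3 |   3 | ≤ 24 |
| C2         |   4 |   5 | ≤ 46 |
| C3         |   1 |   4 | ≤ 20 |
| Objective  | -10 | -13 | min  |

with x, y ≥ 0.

Feasible with a bounded optimal solution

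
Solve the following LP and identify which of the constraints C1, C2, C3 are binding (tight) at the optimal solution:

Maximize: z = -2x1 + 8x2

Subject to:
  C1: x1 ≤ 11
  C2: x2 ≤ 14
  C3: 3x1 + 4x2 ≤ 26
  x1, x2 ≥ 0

At x1 = 0, x2 = 6.5, compute slack b - a·x for each constraint:
  C1: 11 − 0 = 11  (slack)
  C2: 14 − 6.5 = 7.5  (slack)
  C3: 26 − 26 = 0  (binding)

Optimal: x1 = 0, x2 = 6.5
Binding: C3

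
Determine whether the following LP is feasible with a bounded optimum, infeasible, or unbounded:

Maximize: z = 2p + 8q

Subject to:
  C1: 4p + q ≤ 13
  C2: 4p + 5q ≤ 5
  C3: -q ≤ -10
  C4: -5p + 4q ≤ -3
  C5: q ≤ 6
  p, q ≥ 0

Infeasible (no feasible solution exists)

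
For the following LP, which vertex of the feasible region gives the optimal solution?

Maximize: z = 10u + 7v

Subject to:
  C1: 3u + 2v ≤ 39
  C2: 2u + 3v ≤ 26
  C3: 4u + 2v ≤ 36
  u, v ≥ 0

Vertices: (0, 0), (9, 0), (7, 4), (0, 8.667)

Evaluate the objective at each vertex of the feasible region:
  z(0, 0) = 0
  z(9, 0) = 90
  z(7, 4) = 98  ←
  z(0, 8.667) = 60.67
The maximum is at u = 7, v = 4.

(7, 4)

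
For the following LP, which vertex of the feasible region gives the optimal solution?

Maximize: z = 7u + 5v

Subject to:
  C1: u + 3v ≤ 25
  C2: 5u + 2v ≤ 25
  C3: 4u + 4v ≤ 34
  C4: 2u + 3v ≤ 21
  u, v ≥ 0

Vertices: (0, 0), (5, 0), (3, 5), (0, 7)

Evaluate the objective at each vertex of the feasible region:
  z(0, 0) = 0
  z(5, 0) = 35
  z(3, 5) = 46  ←
  z(0, 7) = 35
The maximum is at u = 3, v = 5.

(3, 5)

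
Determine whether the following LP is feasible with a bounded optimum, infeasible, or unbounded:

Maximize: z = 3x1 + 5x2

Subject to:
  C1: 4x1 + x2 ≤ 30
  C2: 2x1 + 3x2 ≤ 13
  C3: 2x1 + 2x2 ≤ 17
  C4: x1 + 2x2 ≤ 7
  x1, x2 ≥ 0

Feasible with a bounded optimal solution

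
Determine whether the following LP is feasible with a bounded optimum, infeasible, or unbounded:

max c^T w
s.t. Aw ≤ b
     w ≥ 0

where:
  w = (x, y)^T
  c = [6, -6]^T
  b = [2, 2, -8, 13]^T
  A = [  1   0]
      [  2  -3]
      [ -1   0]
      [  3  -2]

Infeasible (no feasible solution exists)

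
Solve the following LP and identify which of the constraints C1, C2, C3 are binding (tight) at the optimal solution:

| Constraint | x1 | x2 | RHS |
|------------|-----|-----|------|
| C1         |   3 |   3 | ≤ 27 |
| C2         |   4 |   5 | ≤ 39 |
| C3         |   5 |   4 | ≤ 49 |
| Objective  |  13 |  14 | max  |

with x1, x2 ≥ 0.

At x1 = 6, x2 = 3, compute slack b - a·x for each constraint:
  C1: 27 − 27 = 0  (binding)
  C2: 39 − 39 = 0  (binding)
  C3: 49 − 42 = 7  (slack)

Optimal: x1 = 6, x2 = 3
Binding: C1, C2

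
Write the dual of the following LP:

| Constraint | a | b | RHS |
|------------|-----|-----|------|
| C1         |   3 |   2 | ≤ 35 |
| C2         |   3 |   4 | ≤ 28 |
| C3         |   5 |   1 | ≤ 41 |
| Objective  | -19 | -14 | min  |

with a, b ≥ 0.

Primal min cᵀx s.t. Ax ≤ b, x ≥ 0  →  Dual max −bᵀy s.t. Aᵀy ≥ −c, y ≥ 0.

Maximize: z = -35y1 - 28y2 - 41y3

Subject to:
  3y1 + 3y2 + 5y3 ≥ 19
  2y1 + 4y2 + y3 ≥ 14
  y1, y2, y3 ≥ 0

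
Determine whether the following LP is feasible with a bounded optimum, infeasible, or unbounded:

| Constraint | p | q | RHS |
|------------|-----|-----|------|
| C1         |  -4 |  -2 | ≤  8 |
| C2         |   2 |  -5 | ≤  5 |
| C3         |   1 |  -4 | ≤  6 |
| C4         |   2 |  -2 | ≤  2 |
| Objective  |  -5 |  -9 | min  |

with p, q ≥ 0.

Unbounded (objective can decrease without bound)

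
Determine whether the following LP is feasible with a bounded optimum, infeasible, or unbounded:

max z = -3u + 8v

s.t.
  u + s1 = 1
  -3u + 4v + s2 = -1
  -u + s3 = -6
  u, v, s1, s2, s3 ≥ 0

Infeasible (no feasible solution exists)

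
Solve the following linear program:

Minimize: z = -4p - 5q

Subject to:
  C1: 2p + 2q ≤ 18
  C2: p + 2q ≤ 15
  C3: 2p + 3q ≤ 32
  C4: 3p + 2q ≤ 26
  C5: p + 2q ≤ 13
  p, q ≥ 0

Evaluate the objective at each vertex of the feasible region:
  z(0, 0) = 0
  z(8.667, 0) = -34.67
  z(8, 1) = -37
  z(5, 4) = -40  ←
  z(0, 6.5) = -32.5
The minimum is at p = 5, q = 4.

p = 5, q = 4, z = -40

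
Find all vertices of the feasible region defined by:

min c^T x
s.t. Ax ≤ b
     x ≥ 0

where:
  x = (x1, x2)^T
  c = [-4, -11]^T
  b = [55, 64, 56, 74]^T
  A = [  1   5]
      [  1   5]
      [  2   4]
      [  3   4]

(0, 0), (24.67, 0), (18, 5), (10, 9), (0, 11)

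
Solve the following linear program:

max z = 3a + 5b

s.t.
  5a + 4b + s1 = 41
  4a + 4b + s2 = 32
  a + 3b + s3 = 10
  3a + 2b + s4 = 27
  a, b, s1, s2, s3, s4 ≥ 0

Evaluate the objective at each vertex of the feasible region:
  z(0, 0) = 0
  z(8, 0) = 24
  z(7, 1) = 26  ←
  z(0, 3.333) = 16.67
The maximum is at a = 7, b = 1.

a = 7, b = 1, z = 26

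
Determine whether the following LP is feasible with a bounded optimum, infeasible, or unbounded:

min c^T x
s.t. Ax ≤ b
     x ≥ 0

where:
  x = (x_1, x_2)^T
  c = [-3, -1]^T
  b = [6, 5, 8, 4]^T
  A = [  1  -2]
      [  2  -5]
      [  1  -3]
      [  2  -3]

Unbounded (objective can decrease without bound)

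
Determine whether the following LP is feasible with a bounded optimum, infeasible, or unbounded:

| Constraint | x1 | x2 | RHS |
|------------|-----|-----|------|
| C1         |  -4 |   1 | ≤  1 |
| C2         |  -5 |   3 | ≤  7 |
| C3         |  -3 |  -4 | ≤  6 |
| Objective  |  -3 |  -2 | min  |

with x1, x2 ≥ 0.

Unbounded (objective can decrease without bound)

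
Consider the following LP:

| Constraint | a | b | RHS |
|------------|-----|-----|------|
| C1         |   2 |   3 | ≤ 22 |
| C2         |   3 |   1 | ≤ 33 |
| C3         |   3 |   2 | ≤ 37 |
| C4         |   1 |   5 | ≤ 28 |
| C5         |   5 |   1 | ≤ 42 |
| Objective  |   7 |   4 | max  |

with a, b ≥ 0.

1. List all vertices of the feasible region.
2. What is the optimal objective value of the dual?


1. (0, 0), (8.4, 0), (8, 2), (3.714, 4.857), (0, 5.6)
2. 64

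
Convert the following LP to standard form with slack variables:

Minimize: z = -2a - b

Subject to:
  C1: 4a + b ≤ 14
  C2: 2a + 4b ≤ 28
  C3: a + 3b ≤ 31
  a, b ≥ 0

min z = -2a - b

s.t.
  4a + b + s1 = 14
  2a + 4b + s2 = 28
  a + 3b + s3 = 31
  a, b, s1, s2, s3 ≥ 0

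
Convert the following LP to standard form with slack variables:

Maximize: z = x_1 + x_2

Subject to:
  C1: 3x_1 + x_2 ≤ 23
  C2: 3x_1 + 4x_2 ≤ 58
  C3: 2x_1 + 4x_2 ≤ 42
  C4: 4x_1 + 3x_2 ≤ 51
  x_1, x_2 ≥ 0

max z = x_1 + x_2

s.t.
  3x_1 + x_2 + s1 = 23
  3x_1 + 4x_2 + s2 = 58
  2x_1 + 4x_2 + s3 = 42
  4x_1 + 3x_2 + s4 = 51
  x_1, x_2, s1, s2, s3, s4 ≥ 0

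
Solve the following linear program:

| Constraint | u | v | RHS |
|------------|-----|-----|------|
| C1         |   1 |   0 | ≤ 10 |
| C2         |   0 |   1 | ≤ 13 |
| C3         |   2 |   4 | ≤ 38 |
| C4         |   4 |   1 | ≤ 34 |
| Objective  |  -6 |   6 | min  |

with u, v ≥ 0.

Evaluate the objective at each vertex of the feasible region:
  z(0, 0) = 0
  z(8.5, 0) = -51  ←
  z(7, 6) = -6
  z(0, 9.5) = 57
The minimum is at u = 8.5, v = 0.

u = 8.5, v = 0, z = -51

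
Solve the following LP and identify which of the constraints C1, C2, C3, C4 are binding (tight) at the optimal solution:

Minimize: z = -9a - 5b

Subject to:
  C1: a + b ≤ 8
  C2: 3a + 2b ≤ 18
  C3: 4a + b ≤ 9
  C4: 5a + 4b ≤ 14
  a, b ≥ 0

At a = 2, b = 1, compute slack b - a·x for each constraint:
  C1: 8 − 3 = 5  (slack)
  C2: 18 − 8 = 10  (slack)
  C3: 9 − 9 = 0  (binding)
  C4: 14 − 14 = 0  (binding)

Optimal: a = 2, b = 1
Binding: C3, C4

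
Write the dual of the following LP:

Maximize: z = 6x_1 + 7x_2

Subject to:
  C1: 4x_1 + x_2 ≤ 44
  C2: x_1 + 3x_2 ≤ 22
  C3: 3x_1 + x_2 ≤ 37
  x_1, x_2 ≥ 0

Primal max cᵀx s.t. Ax ≤ b, x ≥ 0  →  Dual min bᵀy s.t. Aᵀy ≥ c, y ≥ 0.

Minimize: z = 44y1 + 22y2 + 37y3

Subject to:
  4y1 + y2 + 3y3 ≥ 6
  y1 + 3y2 + y3 ≥ 7
  y1, y2, y3 ≥ 0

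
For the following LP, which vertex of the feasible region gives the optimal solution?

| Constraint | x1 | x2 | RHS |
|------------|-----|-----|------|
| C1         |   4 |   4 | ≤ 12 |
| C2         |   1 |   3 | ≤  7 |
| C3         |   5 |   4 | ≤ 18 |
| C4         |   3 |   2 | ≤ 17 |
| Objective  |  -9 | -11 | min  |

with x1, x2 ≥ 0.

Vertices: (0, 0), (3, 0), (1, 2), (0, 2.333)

Evaluate the objective at each vertex of the feasible region:
  z(0, 0) = 0
  z(3, 0) = -27
  z(1, 2) = -31  ←
  z(0, 2.333) = -25.67
The minimum is at x1 = 1, x2 = 2.

(1, 2)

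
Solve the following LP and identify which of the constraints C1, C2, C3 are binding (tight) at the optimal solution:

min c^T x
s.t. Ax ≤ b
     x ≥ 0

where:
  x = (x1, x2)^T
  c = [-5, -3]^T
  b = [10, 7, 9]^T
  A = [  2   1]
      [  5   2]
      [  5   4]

At x1 = 1, x2 = 1, compute slack b - a·x for each constraint:
  C1: 10 − 3 = 7  (slack)
  C2: 7 − 7 = 0  (binding)
  C3: 9 − 9 = 0  (binding)

Optimal: x1 = 1, x2 = 1
Binding: C2, C3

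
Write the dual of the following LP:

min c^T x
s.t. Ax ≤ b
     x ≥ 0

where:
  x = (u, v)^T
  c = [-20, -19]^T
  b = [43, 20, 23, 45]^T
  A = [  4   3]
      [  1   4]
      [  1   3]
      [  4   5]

Primal min cᵀx s.t. Ax ≤ b, x ≥ 0  →  Dual max −bᵀy s.t. Aᵀy ≥ −c, y ≥ 0.

Maximize: z = -43y1 - 20y2 - 23y3 - 45y4

Subject to:
  4y1 + y2 + y3 + 4y4 ≥ 20
  3y1 + 4y2 + 3y3 + 5y4 ≥ 19
  y1, y2, y3, y4 ≥ 0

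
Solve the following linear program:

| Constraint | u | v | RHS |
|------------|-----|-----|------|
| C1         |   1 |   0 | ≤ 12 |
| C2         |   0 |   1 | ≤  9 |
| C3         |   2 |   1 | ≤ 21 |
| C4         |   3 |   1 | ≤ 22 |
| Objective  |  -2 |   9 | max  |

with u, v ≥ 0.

Evaluate the objective at each vertex of the feasible region:
  z(0, 0) = 0
  z(7.333, 0) = -14.67
  z(4.333, 9) = 72.33
  z(0, 9) = 81  ←
The maximum is at u = 0, v = 9.

u = 0, v = 9, z = 81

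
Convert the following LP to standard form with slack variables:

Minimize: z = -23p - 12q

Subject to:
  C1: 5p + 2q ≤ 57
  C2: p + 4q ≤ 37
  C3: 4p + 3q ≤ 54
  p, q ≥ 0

min z = -23p - 12q

s.t.
  5p + 2q + s1 = 57
  p + 4q + s2 = 37
  4p + 3q + s3 = 54
  p, q, s1, s2, s3 ≥ 0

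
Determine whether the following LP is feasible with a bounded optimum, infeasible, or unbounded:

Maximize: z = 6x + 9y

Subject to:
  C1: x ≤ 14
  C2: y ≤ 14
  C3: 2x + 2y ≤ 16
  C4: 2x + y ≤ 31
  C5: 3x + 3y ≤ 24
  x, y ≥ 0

Feasible with a bounded optimal solution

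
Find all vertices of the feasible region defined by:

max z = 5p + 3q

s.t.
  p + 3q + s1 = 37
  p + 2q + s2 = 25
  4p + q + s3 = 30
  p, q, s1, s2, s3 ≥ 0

(0, 0), (7.5, 0), (5, 10), (1, 12), (0, 12.33)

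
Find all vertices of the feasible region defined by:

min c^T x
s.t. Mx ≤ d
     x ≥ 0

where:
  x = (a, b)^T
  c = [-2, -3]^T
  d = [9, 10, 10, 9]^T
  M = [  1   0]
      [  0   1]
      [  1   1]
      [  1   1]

(0, 0), (9, 0), (0, 9)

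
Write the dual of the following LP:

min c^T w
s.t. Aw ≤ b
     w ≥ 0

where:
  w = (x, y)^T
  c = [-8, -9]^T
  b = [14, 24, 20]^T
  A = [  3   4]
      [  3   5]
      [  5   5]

Primal min cᵀx s.t. Ax ≤ b, x ≥ 0  →  Dual max −bᵀy s.t. Aᵀy ≥ −c, y ≥ 0.

Maximize: z = -14y1 - 24y2 - 20y3

Subject to:
  3y1 + 3y2 + 5y3 ≥ 8
  4y1 + 5y2 + 5y3 ≥ 9
  y1, y2, y3 ≥ 0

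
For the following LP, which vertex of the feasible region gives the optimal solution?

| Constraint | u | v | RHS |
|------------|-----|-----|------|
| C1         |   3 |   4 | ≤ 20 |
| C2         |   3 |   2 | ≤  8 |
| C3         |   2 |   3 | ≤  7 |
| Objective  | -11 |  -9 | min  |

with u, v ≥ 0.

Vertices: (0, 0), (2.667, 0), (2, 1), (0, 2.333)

Evaluate the objective at each vertex of the feasible region:
  z(0, 0) = 0
  z(2.667, 0) = -29.33
  z(2, 1) = -31  ←
  z(0, 2.333) = -21
The minimum is at u = 2, v = 1.

(2, 1)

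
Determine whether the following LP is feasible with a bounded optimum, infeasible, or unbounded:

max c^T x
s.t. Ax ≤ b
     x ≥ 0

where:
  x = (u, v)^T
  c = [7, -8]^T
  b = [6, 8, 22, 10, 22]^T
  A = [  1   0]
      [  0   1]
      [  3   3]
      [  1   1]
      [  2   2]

Feasible with a bounded optimal solution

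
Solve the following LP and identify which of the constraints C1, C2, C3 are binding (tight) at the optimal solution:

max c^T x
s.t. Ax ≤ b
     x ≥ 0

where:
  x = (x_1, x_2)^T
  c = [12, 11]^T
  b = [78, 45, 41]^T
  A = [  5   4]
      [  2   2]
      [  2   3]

At x_1 = 10, x_2 = 7, compute slack b - a·x for each constraint:
  C1: 78 − 78 = 0  (binding)
  C2: 45 − 34 = 11  (slack)
  C3: 41 − 41 = 0  (binding)

Optimal: x_1 = 10, x_2 = 7
Binding: C1, C3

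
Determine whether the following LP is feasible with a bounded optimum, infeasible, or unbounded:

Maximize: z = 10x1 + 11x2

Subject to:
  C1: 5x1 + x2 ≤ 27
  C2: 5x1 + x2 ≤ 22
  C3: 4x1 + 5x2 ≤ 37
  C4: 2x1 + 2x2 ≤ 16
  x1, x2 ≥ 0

Feasible with a bounded optimal solution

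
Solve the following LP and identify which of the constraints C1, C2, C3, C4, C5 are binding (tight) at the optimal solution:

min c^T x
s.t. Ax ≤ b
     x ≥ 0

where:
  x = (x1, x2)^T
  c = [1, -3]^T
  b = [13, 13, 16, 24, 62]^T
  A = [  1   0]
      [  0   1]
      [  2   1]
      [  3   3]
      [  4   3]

At x1 = 0, x2 = 8, compute slack b - a·x for each constraint:
  C1: 13 − 0 = 13  (slack)
  C2: 13 − 8 = 5  (slack)
  C3: 16 − 8 = 8  (slack)
  C4: 24 − 24 = 0  (binding)
  C5: 62 − 24 = 38  (slack)

Optimal: x1 = 0, x2 = 8
Binding: C4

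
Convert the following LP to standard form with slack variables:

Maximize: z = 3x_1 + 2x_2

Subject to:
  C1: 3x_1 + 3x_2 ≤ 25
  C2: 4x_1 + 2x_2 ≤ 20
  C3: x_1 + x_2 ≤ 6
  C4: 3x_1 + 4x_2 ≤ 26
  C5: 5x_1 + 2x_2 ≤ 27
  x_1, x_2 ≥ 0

max z = 3x_1 + 2x_2

s.t.
  3x_1 + 3x_2 + s1 = 25
  4x_1 + 2x_2 + s2 = 20
  x_1 + x_2 + s3 = 6
  3x_1 + 4x_2 + s4 = 26
  5x_1 + 2x_2 + s5 = 27
  x_1, x_2, s1, s2, s3, s4, s5 ≥ 0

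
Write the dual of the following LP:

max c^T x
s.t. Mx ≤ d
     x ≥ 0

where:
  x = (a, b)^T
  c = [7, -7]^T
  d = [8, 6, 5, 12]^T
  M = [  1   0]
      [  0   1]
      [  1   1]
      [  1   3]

Primal max cᵀx s.t. Ax ≤ b, x ≥ 0  →  Dual min bᵀy s.t. Aᵀy ≥ c, y ≥ 0.

Minimize: z = 8y1 + 6y2 + 5y3 + 12y4

Subject to:
  y1 + y3 + y4 ≥ 7
  y2 + y3 + 3y4 ≥ -7
  y1, y2, y3, y4 ≥ 0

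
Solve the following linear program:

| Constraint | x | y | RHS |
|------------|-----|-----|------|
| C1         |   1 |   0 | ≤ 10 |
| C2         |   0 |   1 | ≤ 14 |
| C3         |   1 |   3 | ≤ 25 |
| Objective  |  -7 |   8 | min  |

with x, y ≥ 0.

Evaluate the objective at each vertex of the feasible region:
  z(0, 0) = 0
  z(10, 0) = -70  ←
  z(10, 5) = -30
  z(0, 8.333) = 66.67
The minimum is at x = 10, y = 0.

x = 10, y = 0, z = -70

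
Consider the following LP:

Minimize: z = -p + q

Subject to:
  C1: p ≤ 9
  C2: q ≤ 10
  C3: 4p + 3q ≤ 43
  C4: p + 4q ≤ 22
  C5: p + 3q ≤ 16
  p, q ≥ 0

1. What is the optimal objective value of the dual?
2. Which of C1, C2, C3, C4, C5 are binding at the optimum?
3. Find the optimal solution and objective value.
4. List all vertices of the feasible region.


1. -9
2. C1
3. p = 9, q = 0, z = -9
4. (0, 0), (9, 0), (9, 2.333), (0, 5.333)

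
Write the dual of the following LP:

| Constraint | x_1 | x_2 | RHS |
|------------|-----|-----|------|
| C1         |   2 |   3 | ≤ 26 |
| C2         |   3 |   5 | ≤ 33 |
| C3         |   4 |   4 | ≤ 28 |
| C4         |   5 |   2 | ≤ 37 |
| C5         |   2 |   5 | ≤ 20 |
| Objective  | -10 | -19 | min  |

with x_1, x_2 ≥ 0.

Primal min cᵀx s.t. Ax ≤ b, x ≥ 0  →  Dual max −bᵀy s.t. Aᵀy ≥ −c, y ≥ 0.

Maximize: z = -26y1 - 33y2 - 28y3 - 37y4 - 20y5

Subject to:
  2y1 + 3y2 + 4y3 + 5y4 + 2y5 ≥ 10
  3y1 + 5y2 + 4y3 + 2y4 + 5y5 ≥ 19
  y1, y2, y3, y4, y5 ≥ 0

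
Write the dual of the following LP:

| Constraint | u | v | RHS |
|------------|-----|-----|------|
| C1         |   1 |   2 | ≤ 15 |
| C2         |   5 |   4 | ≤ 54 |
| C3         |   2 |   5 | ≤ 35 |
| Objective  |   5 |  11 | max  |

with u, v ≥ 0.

Primal max cᵀx s.t. Ax ≤ b, x ≥ 0  →  Dual min bᵀy s.t. Aᵀy ≥ c, y ≥ 0.

Minimize: z = 15y1 + 54y2 + 35y3

Subject to:
  y1 + 5y2 + 2y3 ≥ 5
  2y1 + 4y2 + 5y3 ≥ 11
  y1, y2, y3 ≥ 0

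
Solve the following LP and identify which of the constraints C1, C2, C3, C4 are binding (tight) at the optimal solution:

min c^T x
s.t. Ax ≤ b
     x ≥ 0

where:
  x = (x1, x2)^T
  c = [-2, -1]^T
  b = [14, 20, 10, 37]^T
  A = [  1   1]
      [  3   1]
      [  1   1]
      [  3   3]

At x1 = 5, x2 = 5, compute slack b - a·x for each constraint:
  C1: 14 − 10 = 4  (slack)
  C2: 20 − 20 = 0  (binding)
  C3: 10 − 10 = 0  (binding)
  C4: 37 − 30 = 7  (slack)

Optimal: x1 = 5, x2 = 5
Binding: C2, C3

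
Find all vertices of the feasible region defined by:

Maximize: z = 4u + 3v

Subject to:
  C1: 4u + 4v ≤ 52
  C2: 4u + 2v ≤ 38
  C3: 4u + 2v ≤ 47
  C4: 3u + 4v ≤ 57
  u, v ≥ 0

(0, 0), (9.5, 0), (6, 7), (0, 13)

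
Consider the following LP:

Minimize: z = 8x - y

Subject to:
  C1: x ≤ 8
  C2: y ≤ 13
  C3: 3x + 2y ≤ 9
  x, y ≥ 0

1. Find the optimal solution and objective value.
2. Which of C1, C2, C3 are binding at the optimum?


1. x = 0, y = 4.5, z = -4.5
2. C3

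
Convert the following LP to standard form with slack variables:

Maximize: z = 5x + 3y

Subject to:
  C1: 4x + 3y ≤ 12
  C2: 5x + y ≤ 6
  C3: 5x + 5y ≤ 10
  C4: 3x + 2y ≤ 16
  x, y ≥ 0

max z = 5x + 3y

s.t.
  4x + 3y + s1 = 12
  5x + y + s2 = 6
  5x + 5y + s3 = 10
  3x + 2y + s4 = 16
  x, y, s1, s2, s3, s4 ≥ 0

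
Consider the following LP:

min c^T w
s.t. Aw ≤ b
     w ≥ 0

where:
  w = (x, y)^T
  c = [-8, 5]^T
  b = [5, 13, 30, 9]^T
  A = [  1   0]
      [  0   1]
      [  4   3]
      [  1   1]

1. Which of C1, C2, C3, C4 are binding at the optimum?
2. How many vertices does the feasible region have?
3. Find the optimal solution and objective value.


1. C1
2. 5
3. x = 5, y = 0, z = -40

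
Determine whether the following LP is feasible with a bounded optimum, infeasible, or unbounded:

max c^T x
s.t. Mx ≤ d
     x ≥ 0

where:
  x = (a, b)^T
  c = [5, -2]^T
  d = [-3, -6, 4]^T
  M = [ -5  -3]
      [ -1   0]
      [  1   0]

Infeasible (no feasible solution exists)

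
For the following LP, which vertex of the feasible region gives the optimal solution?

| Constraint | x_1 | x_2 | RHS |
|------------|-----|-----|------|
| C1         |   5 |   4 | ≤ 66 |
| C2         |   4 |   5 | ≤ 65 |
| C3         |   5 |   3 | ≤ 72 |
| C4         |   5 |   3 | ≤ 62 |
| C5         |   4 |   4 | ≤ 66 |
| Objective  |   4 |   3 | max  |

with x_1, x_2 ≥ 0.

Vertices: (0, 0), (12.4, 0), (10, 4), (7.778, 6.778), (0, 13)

Evaluate the objective at each vertex of the feasible region:
  z(0, 0) = 0
  z(12.4, 0) = 49.6
  z(10, 4) = 52  ←
  z(7.778, 6.778) = 51.44
  z(0, 13) = 39
The maximum is at x_1 = 10, x_2 = 4.

(10, 4)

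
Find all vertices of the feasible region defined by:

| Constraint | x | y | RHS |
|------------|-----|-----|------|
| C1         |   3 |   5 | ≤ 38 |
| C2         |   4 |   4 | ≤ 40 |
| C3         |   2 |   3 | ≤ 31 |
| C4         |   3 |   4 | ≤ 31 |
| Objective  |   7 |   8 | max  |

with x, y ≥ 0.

(0, 0), (10, 0), (9, 1), (1, 7), (0, 7.6)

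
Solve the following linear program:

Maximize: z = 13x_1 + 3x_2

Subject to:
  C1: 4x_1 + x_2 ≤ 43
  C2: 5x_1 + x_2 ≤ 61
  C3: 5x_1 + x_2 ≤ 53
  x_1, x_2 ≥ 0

Evaluate the objective at each vertex of the feasible region:
  z(0, 0) = 0
  z(10.6, 0) = 137.8
  z(10, 3) = 139  ←
  z(0, 43) = 129
The maximum is at x_1 = 10, x_2 = 3.

x_1 = 10, x_2 = 3, z = 139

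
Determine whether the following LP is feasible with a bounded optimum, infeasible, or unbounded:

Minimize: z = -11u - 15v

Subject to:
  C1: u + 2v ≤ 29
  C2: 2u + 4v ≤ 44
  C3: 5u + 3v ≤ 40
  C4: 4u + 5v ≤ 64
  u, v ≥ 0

Feasible with a bounded optimal solution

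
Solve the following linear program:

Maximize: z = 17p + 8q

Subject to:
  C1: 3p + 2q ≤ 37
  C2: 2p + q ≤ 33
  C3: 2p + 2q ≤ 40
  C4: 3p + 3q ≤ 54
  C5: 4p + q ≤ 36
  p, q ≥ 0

Evaluate the objective at each vertex of the feasible region:
  z(0, 0) = 0
  z(9, 0) = 153
  z(7, 8) = 183  ←
  z(1, 17) = 153
  z(0, 18) = 144
The maximum is at p = 7, q = 8.

p = 7, q = 8, z = 183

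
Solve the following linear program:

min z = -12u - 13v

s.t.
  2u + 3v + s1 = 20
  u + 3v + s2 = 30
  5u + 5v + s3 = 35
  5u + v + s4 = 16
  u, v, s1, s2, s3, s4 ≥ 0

Evaluate the objective at each vertex of the feasible region:
  z(0, 0) = 0
  z(3.2, 0) = -38.4
  z(2.25, 4.75) = -88.75
  z(1, 6) = -90  ←
  z(0, 6.667) = -86.67
The minimum is at u = 1, v = 6.

u = 1, v = 6, z = -90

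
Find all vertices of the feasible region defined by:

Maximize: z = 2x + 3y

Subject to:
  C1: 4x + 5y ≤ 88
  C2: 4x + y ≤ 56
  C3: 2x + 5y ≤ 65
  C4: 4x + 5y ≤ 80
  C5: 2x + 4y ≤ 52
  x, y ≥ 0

(0, 0), (14, 0), (12.5, 6), (10, 8), (0, 13)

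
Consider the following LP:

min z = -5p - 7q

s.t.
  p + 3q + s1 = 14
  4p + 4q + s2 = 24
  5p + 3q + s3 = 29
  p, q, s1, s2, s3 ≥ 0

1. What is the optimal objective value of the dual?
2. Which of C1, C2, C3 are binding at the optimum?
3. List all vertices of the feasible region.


1. -38
2. C1, C2
3. (0, 0), (5.8, 0), (5.5, 0.5), (2, 4), (0, 4.667)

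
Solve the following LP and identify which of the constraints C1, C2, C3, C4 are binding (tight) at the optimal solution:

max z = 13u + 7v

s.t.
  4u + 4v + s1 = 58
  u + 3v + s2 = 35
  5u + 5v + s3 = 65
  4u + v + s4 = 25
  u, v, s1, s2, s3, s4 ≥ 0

At u = 4, v = 9, compute slack b - a·x for each constraint:
  C1: 58 − 52 = 6  (slack)
  C2: 35 − 31 = 4  (slack)
  C3: 65 − 65 = 0  (binding)
  C4: 25 − 25 = 0  (binding)

Optimal: u = 4, v = 9
Binding: C3, C4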